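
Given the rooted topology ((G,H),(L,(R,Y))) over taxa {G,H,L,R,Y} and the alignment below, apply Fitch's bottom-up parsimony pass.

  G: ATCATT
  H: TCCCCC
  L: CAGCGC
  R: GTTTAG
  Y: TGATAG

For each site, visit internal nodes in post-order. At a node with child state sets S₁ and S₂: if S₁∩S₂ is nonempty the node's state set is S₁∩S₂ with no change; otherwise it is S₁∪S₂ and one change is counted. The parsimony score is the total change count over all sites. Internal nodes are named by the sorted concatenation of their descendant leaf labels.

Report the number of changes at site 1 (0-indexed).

GH@0: {A} ∪ {T} = {A,T} (union, +1)
RY@0: {G} ∪ {T} = {G,T} (union, +1)
LRY@0: {C} ∪ {G,T} = {C,G,T} (union, +1)
GHLRY@0: {A,T} ∩ {C,G,T} = {T} (intersection, +0)
GH@1: {T} ∪ {C} = {C,T} (union, +1)
RY@1: {T} ∪ {G} = {G,T} (union, +1)
LRY@1: {A} ∪ {G,T} = {A,G,T} (union, +1)
GHLRY@1: {C,T} ∩ {A,G,T} = {T} (intersection, +0)
GH@2: {C} ∩ {C} = {C} (intersection, +0)
RY@2: {T} ∪ {A} = {A,T} (union, +1)
LRY@2: {G} ∪ {A,T} = {A,G,T} (union, +1)
GHLRY@2: {C} ∪ {A,G,T} = {A,C,G,T} (union, +1)
GH@3: {A} ∪ {C} = {A,C} (union, +1)
RY@3: {T} ∩ {T} = {T} (intersection, +0)
LRY@3: {C} ∪ {T} = {C,T} (union, +1)
GHLRY@3: {A,C} ∩ {C,T} = {C} (intersection, +0)
GH@4: {T} ∪ {C} = {C,T} (union, +1)
RY@4: {A} ∩ {A} = {A} (intersection, +0)
LRY@4: {G} ∪ {A} = {A,G} (union, +1)
GHLRY@4: {C,T} ∪ {A,G} = {A,C,G,T} (union, +1)
GH@5: {T} ∪ {C} = {C,T} (union, +1)
RY@5: {G} ∩ {G} = {G} (intersection, +0)
LRY@5: {C} ∪ {G} = {C,G} (union, +1)
GHLRY@5: {C,T} ∩ {C,G} = {C} (intersection, +0)
per-site changes: [3, 3, 3, 2, 3, 2]; total = 16

3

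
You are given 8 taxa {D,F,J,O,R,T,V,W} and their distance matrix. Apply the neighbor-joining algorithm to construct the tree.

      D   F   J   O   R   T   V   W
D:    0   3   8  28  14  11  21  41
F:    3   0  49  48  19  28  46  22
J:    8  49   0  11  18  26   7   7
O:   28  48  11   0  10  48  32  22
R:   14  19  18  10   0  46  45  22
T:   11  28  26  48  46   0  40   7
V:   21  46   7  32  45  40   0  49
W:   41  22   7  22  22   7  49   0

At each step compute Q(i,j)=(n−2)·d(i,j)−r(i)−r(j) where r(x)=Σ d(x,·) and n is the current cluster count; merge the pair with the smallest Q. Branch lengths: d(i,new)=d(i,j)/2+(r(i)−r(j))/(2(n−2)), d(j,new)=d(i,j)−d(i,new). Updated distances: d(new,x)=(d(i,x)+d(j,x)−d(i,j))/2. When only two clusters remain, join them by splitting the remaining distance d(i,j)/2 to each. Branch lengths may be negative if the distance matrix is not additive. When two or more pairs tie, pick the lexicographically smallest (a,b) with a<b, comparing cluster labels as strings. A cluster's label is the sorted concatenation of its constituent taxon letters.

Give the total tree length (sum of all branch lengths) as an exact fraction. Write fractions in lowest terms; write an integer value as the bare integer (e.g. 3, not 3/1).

1. join T+W (d=7, Q=-334) ⇒ TW; edges |T|=13/2, |W|=1/2
  updated: d(D,TW)=45/2, d(F,TW)=43/2, d(J,TW)=13, d(O,TW)=63/2, d(R,TW)=61/2, d(TW,V)=41
2. join D+F (d=3, Q=-268) ⇒ DF; edges |D|=-15/2, |F|=21/2
  updated: d(DF,J)=27, d(DF,O)=73/2, d(DF,R)=15, d(DF,TW)=41/2, d(DF,V)=32
3. join J+V (d=7, Q=-205) ⇒ JV; edges |J|=-53/8, |V|=109/8
  updated: d(DF,JV)=26, d(JV,O)=18, d(JV,R)=28, d(JV,TW)=47/2
4. join O+R (d=10, Q=-299/2) ⇒ OR; edges |O|=85/12, |R|=35/12
  updated: d(DF,OR)=83/4, d(JV,OR)=18, d(OR,TW)=26
5. join DF+TW (d=41/2, Q=-385/4) ⇒ DFTW; edges |DF|=153/16, |TW|=175/16
  updated: d(DFTW,JV)=29/2, d(DFTW,OR)=105/8
6. join DFTW+JV (d=29/2, Q=-365/8) ⇒ DFJTVW; edges |DFTW|=77/16, |JV|=155/16
  updated: d(DFJTVW,OR)=133/16
7. join DFJTVW+OR (d=133/16) ⇒ DFJORTVW; edges |DFJTVW|=133/32, |OR|=133/32
final tree: ((((D:-15/2,F:21/2):153/16,(T:13/2,W:1/2):175/16):77/16,(J:-53/8,V:109/8):155/16):133/32,(O:85/12,R:35/12):133/32)
total length: 1125/16

1125/16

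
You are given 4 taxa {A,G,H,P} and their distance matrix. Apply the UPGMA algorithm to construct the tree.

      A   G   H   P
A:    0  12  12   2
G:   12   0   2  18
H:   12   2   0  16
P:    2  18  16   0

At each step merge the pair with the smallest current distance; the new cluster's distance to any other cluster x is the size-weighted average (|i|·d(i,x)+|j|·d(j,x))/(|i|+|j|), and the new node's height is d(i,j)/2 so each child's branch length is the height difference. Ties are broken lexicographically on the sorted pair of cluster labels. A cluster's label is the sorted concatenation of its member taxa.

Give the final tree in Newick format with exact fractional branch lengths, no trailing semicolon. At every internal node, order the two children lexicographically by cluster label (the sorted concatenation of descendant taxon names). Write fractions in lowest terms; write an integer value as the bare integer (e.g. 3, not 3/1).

iteration 1: select A,P (d=2); attach at lengths (1, 1); label the merged cluster AP
  updated: d(AP,G)=15, d(AP,H)=14
iteration 2: select G,H (d=2); attach at lengths (1, 1); label the merged cluster GH
  updated: d(AP,GH)=29/2
iteration 3: select AP,GH (d=29/2); attach at lengths (25/4, 25/4); label the merged cluster AGHP
final tree: ((A:1,P:1):25/4,(G:1,H:1):25/4)
total length: 33/2

((A:1,P:1):25/4,(G:1,H:1):25/4)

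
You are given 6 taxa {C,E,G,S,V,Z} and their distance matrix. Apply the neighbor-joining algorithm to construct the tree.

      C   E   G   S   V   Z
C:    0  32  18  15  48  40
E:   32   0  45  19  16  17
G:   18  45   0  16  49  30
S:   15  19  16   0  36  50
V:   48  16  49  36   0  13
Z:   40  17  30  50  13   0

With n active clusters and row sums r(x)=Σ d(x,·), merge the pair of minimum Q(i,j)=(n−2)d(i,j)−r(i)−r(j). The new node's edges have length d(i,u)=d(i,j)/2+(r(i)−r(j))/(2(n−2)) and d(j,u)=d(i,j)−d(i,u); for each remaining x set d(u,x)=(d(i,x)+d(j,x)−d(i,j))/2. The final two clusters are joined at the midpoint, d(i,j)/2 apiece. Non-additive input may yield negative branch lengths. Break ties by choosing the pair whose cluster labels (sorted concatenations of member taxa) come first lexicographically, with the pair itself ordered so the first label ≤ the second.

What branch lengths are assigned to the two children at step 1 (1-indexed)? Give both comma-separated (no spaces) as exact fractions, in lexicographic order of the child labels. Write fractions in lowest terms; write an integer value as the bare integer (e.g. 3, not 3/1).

iteration 1: select V,Z (d=13, Q=-260); attach at lengths (8, 5); label the merged cluster VZ
  updated: d(C,VZ)=75/2, d(E,VZ)=10, d(G,VZ)=33, d(S,VZ)=73/2
iteration 2: select E,VZ (d=10, Q=-193); attach at lengths (19/6, 41/6); label the merged cluster EVZ
  updated: d(C,EVZ)=119/4, d(EVZ,G)=34, d(EVZ,S)=91/4
iteration 3: select C,G (d=18, Q=-379/4); attach at lengths (123/16, 165/16); label the merged cluster CG
  updated: d(CG,EVZ)=183/8, d(CG,S)=13/2
iteration 4: select CG,EVZ (d=183/8, Q=-417/8); attach at lengths (53/16, 313/16); label the merged cluster CEGVZ
  updated: d(CEGVZ,S)=51/16
iteration 5: select CEGVZ,S (d=51/16); attach at lengths (51/32, 51/32); label the merged cluster CEGSVZ
final tree: (((C:123/16,G:165/16):53/16,(E:19/6,(V:8,Z:5):41/6):313/16):51/32,S:51/32)
total length: 1073/16

8,5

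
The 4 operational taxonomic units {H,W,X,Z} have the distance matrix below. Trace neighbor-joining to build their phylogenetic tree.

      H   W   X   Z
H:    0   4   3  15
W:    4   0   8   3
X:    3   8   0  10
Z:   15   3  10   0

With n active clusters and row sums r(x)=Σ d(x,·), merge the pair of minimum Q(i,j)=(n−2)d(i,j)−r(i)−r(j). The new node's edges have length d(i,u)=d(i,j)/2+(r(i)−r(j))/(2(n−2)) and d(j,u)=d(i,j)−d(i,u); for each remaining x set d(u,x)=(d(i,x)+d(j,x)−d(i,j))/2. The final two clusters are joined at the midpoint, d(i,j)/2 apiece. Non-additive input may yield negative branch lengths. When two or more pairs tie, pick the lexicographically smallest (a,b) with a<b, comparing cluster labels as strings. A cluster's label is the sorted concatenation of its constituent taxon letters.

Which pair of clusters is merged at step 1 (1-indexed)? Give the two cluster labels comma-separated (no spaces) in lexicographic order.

step 1: merge (H,X) at d=3, Q=-37; branch lengths H→7/4, X→5/4; new cluster HX
  updated: d(HX,W)=9/2, d(HX,Z)=11
step 2: merge (HX,W) at d=9/2, Q=-37/2; branch lengths HX→25/4, W→-7/4; new cluster HWX
  updated: d(HWX,Z)=19/4
step 3: merge (HWX,Z) at d=19/4; branch lengths HWX→19/8, Z→19/8; new cluster HWXZ
final tree: (((H:7/4,X:5/4):25/4,W:-7/4):19/8,Z:19/8)
total length: 49/4

H,X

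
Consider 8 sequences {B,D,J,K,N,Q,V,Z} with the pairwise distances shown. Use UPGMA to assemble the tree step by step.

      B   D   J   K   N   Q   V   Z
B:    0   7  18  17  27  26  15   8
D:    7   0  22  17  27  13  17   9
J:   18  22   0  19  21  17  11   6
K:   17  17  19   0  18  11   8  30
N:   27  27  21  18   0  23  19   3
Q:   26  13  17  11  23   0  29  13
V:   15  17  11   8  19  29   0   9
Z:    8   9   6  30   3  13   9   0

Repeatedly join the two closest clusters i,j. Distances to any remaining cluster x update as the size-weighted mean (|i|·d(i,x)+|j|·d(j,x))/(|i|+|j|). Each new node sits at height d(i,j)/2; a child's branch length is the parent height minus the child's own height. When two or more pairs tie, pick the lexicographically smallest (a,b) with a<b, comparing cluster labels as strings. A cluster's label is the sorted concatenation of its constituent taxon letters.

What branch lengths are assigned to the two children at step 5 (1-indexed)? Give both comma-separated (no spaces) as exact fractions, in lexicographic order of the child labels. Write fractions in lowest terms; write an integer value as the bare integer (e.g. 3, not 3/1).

iteration 1: select N,Z (d=3); attach at lengths (3/2, 3/2); label the merged cluster NZ
  updated: d(B,NZ)=35/2, d(D,NZ)=18, d(J,NZ)=27/2, d(K,NZ)=24, d(NZ,Q)=18, d(NZ,V)=14
iteration 2: select B,D (d=7); attach at lengths (7/2, 7/2); label the merged cluster BD
  updated: d(BD,J)=20, d(BD,K)=17, d(BD,NZ)=71/4, d(BD,Q)=39/2, d(BD,V)=16
iteration 3: select K,V (d=8); attach at lengths (4, 4); label the merged cluster KV
  updated: d(BD,KV)=33/2, d(J,KV)=15, d(KV,NZ)=19, d(KV,Q)=20
iteration 4: select J,NZ (d=27/2); attach at lengths (27/4, 21/4); label the merged cluster JNZ
  updated: d(BD,JNZ)=37/2, d(JNZ,KV)=53/3, d(JNZ,Q)=53/3
iteration 5: select BD,KV (d=33/2); attach at lengths (19/4, 17/4); label the merged cluster BDKV
  updated: d(BDKV,JNZ)=217/12, d(BDKV,Q)=79/4
iteration 6: select JNZ,Q (d=53/3); attach at lengths (25/12, 53/6); label the merged cluster JNQZ
  updated: d(BDKV,JNQZ)=37/2
iteration 7: select BDKV,JNQZ (d=37/2); attach at lengths (1, 5/12); label the merged cluster BDJKNQVZ
final tree: (((B:7/2,D:7/2):19/4,(K:4,V:4):17/4):1,((J:27/4,(N:3/2,Z:3/2):21/4):25/12,Q:53/6):5/12)
total length: 154/3

19/4,17/4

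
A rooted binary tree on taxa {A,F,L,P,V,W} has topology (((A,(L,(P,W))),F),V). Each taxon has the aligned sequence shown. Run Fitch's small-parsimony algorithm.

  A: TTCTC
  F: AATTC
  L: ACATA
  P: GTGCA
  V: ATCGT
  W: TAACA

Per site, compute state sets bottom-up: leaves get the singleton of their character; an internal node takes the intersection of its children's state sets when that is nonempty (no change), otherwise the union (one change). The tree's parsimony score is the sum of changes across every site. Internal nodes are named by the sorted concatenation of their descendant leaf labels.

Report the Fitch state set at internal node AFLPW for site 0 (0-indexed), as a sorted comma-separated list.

[col 0] PW: children P:{G}, W:{T} ∪→ {G,T}; cost 1
[col 0] LPW: children L:{A}, PW:{G,T} ∪→ {A,G,T}; cost 1
[col 0] ALPW: children A:{T}, LPW:{A,G,T} ∩→ {T}; cost 0
[col 0] AFLPW: children ALPW:{T}, F:{A} ∪→ {A,T}; cost 1
[col 0] AFLPVW: children AFLPW:{A,T}, V:{A} ∩→ {A}; cost 0
[col 1] PW: children P:{T}, W:{A} ∪→ {A,T}; cost 1
[col 1] LPW: children L:{C}, PW:{A,T} ∪→ {A,C,T}; cost 1
[col 1] ALPW: children A:{T}, LPW:{A,C,T} ∩→ {T}; cost 0
[col 1] AFLPW: children ALPW:{T}, F:{A} ∪→ {A,T}; cost 1
[col 1] AFLPVW: children AFLPW:{A,T}, V:{T} ∩→ {T}; cost 0
[col 2] PW: children P:{G}, W:{A} ∪→ {A,G}; cost 1
[col 2] LPW: children L:{A}, PW:{A,G} ∩→ {A}; cost 0
[col 2] ALPW: children A:{C}, LPW:{A} ∪→ {A,C}; cost 1
[col 2] AFLPW: children ALPW:{A,C}, F:{T} ∪→ {A,C,T}; cost 1
[col 2] AFLPVW: children AFLPW:{A,C,T}, V:{C} ∩→ {C}; cost 0
[col 3] PW: children P:{C}, W:{C} ∩→ {C}; cost 0
[col 3] LPW: children L:{T}, PW:{C} ∪→ {C,T}; cost 1
[col 3] ALPW: children A:{T}, LPW:{C,T} ∩→ {T}; cost 0
[col 3] AFLPW: children ALPW:{T}, F:{T} ∩→ {T}; cost 0
[col 3] AFLPVW: children AFLPW:{T}, V:{G} ∪→ {G,T}; cost 1
[col 4] PW: children P:{A}, W:{A} ∩→ {A}; cost 0
[col 4] LPW: children L:{A}, PW:{A} ∩→ {A}; cost 0
[col 4] ALPW: children A:{C}, LPW:{A} ∪→ {A,C}; cost 1
[col 4] AFLPW: children ALPW:{A,C}, F:{C} ∩→ {C}; cost 0
[col 4] AFLPVW: children AFLPW:{C}, V:{T} ∪→ {C,T}; cost 1
per-site changes: [3, 3, 3, 2, 2]; total = 13

A,T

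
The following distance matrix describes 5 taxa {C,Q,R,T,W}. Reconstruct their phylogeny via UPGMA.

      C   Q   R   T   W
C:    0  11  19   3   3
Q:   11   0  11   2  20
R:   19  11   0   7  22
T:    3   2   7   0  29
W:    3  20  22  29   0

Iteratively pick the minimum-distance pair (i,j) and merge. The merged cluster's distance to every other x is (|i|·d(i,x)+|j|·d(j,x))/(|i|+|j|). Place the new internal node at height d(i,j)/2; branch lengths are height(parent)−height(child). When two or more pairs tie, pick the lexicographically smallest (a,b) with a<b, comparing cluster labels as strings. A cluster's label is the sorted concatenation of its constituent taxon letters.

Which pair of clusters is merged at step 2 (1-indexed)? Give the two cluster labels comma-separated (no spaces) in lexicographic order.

C,W

step 1: merge (Q,T) at d=2; branch lengths Q→1, T→1; new cluster QT
  updated: d(C,QT)=7, d(QT,R)=9, d(QT,W)=49/2
step 2: merge (C,W) at d=3; branch lengths C→3/2, W→3/2; new cluster CW
  updated: d(CW,QT)=63/4, d(CW,R)=41/2
step 3: merge (QT,R) at d=9; branch lengths QT→7/2, R→9/2; new cluster QRT
  updated: d(CW,QRT)=52/3
step 4: merge (CW,QRT) at d=52/3; branch lengths CW→43/6, QRT→25/6; new cluster CQRTW
final tree: ((C:3/2,W:3/2):43/6,((Q:1,T:1):7/2,R:9/2):25/6)
total length: 73/3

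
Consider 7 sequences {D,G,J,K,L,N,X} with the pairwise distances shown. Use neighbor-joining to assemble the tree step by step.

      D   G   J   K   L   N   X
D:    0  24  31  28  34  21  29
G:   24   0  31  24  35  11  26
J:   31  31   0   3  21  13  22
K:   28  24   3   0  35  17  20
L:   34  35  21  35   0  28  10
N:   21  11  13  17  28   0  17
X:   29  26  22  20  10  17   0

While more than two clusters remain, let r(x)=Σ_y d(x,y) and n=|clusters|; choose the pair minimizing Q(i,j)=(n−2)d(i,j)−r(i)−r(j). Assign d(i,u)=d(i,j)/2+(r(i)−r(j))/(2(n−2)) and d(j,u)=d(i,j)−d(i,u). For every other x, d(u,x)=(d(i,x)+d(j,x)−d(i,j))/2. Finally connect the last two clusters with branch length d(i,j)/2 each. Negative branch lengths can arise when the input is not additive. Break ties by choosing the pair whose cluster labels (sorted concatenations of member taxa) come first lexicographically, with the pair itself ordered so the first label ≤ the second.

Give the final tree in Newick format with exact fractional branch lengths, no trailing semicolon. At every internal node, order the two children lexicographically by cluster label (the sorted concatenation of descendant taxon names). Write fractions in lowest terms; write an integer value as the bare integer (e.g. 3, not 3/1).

(((D:233/16,((J:3/2,K:3/2):26/3,(L:89/10,X:11/10):28/3):59/16):39/16,G:141/16):35/32,N:35/32)

iteration 1: select L,X (d=10, Q=-237); attach at lengths (89/10, 11/10); label the merged cluster LX
  updated: d(D,LX)=53/2, d(G,LX)=51/2, d(J,LX)=33/2, d(K,LX)=45/2, d(LX,N)=35/2
iteration 2: select J,K (d=3, Q=-177); attach at lengths (3/2, 3/2); label the merged cluster JK
  updated: d(D,JK)=28, d(G,JK)=26, d(JK,LX)=18, d(JK,N)=27/2
iteration 3: select JK,LX (d=18, Q=-119); attach at lengths (26/3, 28/3); label the merged cluster JKLX
  updated: d(D,JKLX)=73/4, d(G,JKLX)=67/4, d(JKLX,N)=13/2
iteration 4: select D,JKLX (d=73/4, Q=-273/4); attach at lengths (233/16, 59/16); label the merged cluster DJKLX
  updated: d(DJKLX,G)=45/4, d(DJKLX,N)=37/8
iteration 5: select DJKLX,G (d=45/4, Q=-215/8); attach at lengths (39/16, 141/16); label the merged cluster DGJKLX
  updated: d(DGJKLX,N)=35/16
iteration 6: select DGJKLX,N (d=35/16); attach at lengths (35/32, 35/32); label the merged cluster DGJKLNX
final tree: (((D:233/16,((J:3/2,K:3/2):26/3,(L:89/10,X:11/10):28/3):59/16):39/16,G:141/16):35/32,N:35/32)
total length: 1003/16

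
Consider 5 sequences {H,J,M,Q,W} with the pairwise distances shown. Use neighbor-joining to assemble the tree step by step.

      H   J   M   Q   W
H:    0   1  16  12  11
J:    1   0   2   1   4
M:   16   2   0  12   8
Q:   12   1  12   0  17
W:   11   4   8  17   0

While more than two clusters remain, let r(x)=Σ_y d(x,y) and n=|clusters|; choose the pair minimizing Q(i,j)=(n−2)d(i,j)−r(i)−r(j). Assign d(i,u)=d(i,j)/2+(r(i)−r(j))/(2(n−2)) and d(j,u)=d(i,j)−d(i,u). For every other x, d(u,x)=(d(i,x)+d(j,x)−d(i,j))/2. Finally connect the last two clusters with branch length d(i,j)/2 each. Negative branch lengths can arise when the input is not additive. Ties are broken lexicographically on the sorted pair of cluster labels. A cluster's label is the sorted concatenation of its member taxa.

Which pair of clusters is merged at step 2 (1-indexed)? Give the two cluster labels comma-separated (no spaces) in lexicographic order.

H,MW

iteration 1: select M,W (d=8, Q=-54); attach at lengths (11/3, 13/3); label the merged cluster MW
  updated: d(H,MW)=19/2, d(J,MW)=-1, d(MW,Q)=21/2
iteration 2: select H,MW (d=19/2, Q=-45/2); attach at lengths (45/8, 31/8); label the merged cluster HMW
  updated: d(HMW,J)=-19/4, d(HMW,Q)=13/2
iteration 3: select HMW,J (d=-19/4, Q=-11/4); attach at lengths (3/8, -41/8); label the merged cluster HJMW
  updated: d(HJMW,Q)=49/8
iteration 4: select HJMW,Q (d=49/8); attach at lengths (49/16, 49/16); label the merged cluster HJMQW
final tree: (((H:45/8,(M:11/3,W:13/3):31/8):3/8,J:-41/8):49/16,Q:49/16)
total length: 151/8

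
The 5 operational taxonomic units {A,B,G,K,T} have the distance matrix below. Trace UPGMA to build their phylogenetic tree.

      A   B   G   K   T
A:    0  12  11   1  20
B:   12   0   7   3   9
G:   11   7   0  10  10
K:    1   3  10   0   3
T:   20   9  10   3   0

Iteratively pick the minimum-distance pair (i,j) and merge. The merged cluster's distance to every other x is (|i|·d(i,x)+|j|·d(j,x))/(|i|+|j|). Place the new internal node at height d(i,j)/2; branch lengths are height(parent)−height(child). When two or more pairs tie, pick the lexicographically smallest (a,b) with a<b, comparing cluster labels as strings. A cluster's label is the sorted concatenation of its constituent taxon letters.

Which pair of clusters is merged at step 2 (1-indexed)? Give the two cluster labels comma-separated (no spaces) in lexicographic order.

1. join A+K (d=1) ⇒ AK; edges |A|=1/2, |K|=1/2
  updated: d(AK,B)=15/2, d(AK,G)=21/2, d(AK,T)=23/2
2. join B+G (d=7) ⇒ BG; edges |B|=7/2, |G|=7/2
  updated: d(AK,BG)=9, d(BG,T)=19/2
3. join AK+BG (d=9) ⇒ ABGK; edges |AK|=4, |BG|=1
  updated: d(ABGK,T)=21/2
4. join ABGK+T (d=21/2) ⇒ ABGKT; edges |ABGK|=3/4, |T|=21/4
final tree: (((A:1/2,K:1/2):4,(B:7/2,G:7/2):1):3/4,T:21/4)
total length: 19

B,G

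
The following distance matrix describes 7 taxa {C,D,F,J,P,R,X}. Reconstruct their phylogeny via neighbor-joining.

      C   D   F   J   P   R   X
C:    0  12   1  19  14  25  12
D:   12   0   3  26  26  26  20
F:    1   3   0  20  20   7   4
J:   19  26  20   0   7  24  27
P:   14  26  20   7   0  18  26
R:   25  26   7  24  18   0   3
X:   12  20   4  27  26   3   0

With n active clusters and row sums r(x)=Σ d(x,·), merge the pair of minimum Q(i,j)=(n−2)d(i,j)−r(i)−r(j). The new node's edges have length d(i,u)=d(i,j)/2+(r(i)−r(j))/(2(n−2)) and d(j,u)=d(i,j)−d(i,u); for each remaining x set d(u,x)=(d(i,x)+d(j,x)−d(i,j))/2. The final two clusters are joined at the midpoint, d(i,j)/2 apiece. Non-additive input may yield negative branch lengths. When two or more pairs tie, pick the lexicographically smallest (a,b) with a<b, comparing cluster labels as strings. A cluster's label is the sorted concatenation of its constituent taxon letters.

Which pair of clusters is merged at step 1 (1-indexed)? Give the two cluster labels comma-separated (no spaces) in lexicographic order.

J,P

step 1: merge (J,P) at d=7, Q=-199; branch lengths J→47/10, P→23/10; new cluster JP
  updated: d(C,JP)=13, d(D,JP)=45/2, d(F,JP)=33/2, d(JP,R)=35/2, d(JP,X)=23
step 2: merge (R,X) at d=3, Q=-257/2; branch lengths R→57/16, X→-9/16; new cluster RX
  updated: d(C,RX)=17, d(D,RX)=43/2, d(F,RX)=4, d(JP,RX)=75/4
step 3: merge (JP,RX) at d=75/4, Q=-303/4; branch lengths JP→263/24, RX→187/24; new cluster JPRX
  updated: d(C,JPRX)=45/8, d(D,JPRX)=101/8, d(F,JPRX)=7/8
step 4: merge (C,JPRX) at d=45/8, Q=-53/2; branch lengths C→43/16, JPRX→47/16; new cluster CJPRX
  updated: d(CJPRX,D)=19/2, d(CJPRX,F)=-15/8
step 5: merge (CJPRX,D) at d=19/2, Q=-85/8; branch lengths CJPRX→37/16, D→115/16; new cluster CDJPRX
  updated: d(CDJPRX,F)=-67/16
step 6: merge (CDJPRX,F) at d=-67/16; branch lengths CDJPRX→-67/32, F→-67/32; new cluster CDFJPRX
final tree: (((C:43/16,((J:47/10,P:23/10):263/24,(R:57/16,X:-9/16):187/24):47/16):37/16,D:115/16):-67/32,F:-67/32)
total length: 635/16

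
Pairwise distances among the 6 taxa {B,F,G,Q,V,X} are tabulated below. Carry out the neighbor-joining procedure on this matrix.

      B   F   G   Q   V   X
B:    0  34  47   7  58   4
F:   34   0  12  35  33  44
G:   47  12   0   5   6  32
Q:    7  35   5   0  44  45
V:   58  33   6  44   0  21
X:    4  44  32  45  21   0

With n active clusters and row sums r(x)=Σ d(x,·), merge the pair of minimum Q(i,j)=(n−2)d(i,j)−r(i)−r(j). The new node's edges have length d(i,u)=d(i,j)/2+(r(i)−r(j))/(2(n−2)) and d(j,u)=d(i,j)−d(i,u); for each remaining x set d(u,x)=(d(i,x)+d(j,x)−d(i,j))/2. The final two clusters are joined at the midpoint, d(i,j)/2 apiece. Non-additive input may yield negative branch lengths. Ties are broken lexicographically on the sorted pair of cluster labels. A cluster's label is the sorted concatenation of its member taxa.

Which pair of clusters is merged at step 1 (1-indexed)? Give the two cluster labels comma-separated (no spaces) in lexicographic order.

iteration 1: select B,X (d=4, Q=-280); attach at lengths (5/2, 3/2); label the merged cluster BX
  updated: d(BX,F)=37, d(BX,G)=75/2, d(BX,Q)=24, d(BX,V)=75/2
iteration 2: select BX,Q (d=24, Q=-172); attach at lengths (50/3, 22/3); label the merged cluster BQX
  updated: d(BQX,F)=24, d(BQX,G)=37/4, d(BQX,V)=115/4
iteration 3: select BQX,F (d=24, Q=-83); attach at lengths (41/4, 55/4); label the merged cluster BFQX
  updated: d(BFQX,G)=-11/8, d(BFQX,V)=151/8
iteration 4: select BFQX,G (d=-11/8, Q=-47/2); attach at lengths (23/4, -57/8); label the merged cluster BFGQX
  updated: d(BFGQX,V)=105/8
iteration 5: select BFGQX,V (d=105/8); attach at lengths (105/16, 105/16); label the merged cluster BFGQVX
final tree: (((((B:5/2,X:3/2):50/3,Q:22/3):41/4,F:55/4):23/4,G:-57/8):105/16,V:105/16)
total length: 255/4

B,X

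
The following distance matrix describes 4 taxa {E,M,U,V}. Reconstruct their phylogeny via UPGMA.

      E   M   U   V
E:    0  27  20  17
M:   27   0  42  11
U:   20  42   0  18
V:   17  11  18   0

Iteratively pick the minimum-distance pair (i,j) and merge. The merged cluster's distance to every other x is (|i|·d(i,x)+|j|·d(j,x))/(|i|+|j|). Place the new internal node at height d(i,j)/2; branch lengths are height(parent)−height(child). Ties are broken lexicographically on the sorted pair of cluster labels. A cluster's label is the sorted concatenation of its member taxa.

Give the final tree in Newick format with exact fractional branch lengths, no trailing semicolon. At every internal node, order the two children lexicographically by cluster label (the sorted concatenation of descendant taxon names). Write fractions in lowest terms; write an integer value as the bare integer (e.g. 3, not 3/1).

iteration 1: select M,V (d=11); attach at lengths (11/2, 11/2); label the merged cluster MV
  updated: d(E,MV)=22, d(MV,U)=30
iteration 2: select E,U (d=20); attach at lengths (10, 10); label the merged cluster EU
  updated: d(EU,MV)=26
iteration 3: select EU,MV (d=26); attach at lengths (3, 15/2); label the merged cluster EMUV
final tree: ((E:10,U:10):3,(M:11/2,V:11/2):15/2)
total length: 83/2

((E:10,U:10):3,(M:11/2,V:11/2):15/2)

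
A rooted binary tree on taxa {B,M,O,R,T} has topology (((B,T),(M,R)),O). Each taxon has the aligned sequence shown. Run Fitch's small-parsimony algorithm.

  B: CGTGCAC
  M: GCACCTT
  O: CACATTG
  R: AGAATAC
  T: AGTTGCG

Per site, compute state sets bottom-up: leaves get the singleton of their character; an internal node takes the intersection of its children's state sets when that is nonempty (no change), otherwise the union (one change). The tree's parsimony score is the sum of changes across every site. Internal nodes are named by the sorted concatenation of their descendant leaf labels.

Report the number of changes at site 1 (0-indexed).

2

site 0, node BT: B={C} ∪ T={A} → {A,C} (+1)
site 0, node MR: M={G} ∪ R={A} → {A,G} (+1)
site 0, node BMRT: BT={A,C} ∩ MR={A,G} → {A} (+0)
site 0, node BMORT: BMRT={A} ∪ O={C} → {A,C} (+1)
site 1, node BT: B={G} ∩ T={G} → {G} (+0)
site 1, node MR: M={C} ∪ R={G} → {C,G} (+1)
site 1, node BMRT: BT={G} ∩ MR={C,G} → {G} (+0)
site 1, node BMORT: BMRT={G} ∪ O={A} → {A,G} (+1)
site 2, node BT: B={T} ∩ T={T} → {T} (+0)
site 2, node MR: M={A} ∩ R={A} → {A} (+0)
site 2, node BMRT: BT={T} ∪ MR={A} → {A,T} (+1)
site 2, node BMORT: BMRT={A,T} ∪ O={C} → {A,C,T} (+1)
site 3, node BT: B={G} ∪ T={T} → {G,T} (+1)
site 3, node MR: M={C} ∪ R={A} → {A,C} (+1)
site 3, node BMRT: BT={G,T} ∪ MR={A,C} → {A,C,G,T} (+1)
site 3, node BMORT: BMRT={A,C,G,T} ∩ O={A} → {A} (+0)
site 4, node BT: B={C} ∪ T={G} → {C,G} (+1)
site 4, node MR: M={C} ∪ R={T} → {C,T} (+1)
site 4, node BMRT: BT={C,G} ∩ MR={C,T} → {C} (+0)
site 4, node BMORT: BMRT={C} ∪ O={T} → {C,T} (+1)
site 5, node BT: B={A} ∪ T={C} → {A,C} (+1)
site 5, node MR: M={T} ∪ R={A} → {A,T} (+1)
site 5, node BMRT: BT={A,C} ∩ MR={A,T} → {A} (+0)
site 5, node BMORT: BMRT={A} ∪ O={T} → {A,T} (+1)
site 6, node BT: B={C} ∪ T={G} → {C,G} (+1)
site 6, node MR: M={T} ∪ R={C} → {C,T} (+1)
site 6, node BMRT: BT={C,G} ∩ MR={C,T} → {C} (+0)
site 6, node BMORT: BMRT={C} ∪ O={G} → {C,G} (+1)
per-site changes: [3, 2, 2, 3, 3, 3, 3]; total = 19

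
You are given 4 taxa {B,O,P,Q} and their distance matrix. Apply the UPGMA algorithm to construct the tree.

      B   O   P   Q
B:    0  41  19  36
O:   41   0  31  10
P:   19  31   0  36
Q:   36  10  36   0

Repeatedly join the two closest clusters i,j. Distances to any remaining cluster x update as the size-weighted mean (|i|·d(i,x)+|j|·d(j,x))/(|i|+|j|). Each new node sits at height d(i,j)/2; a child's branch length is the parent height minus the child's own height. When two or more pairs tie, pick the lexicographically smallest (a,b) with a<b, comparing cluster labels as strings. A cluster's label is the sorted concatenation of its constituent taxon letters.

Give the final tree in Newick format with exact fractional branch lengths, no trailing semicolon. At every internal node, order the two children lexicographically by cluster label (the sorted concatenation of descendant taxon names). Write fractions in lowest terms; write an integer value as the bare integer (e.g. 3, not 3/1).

((B:19/2,P:19/2):17/2,(O:5,Q:5):13)

step 1: merge (O,Q) at d=10; branch lengths O→5, Q→5; new cluster OQ
  updated: d(B,OQ)=77/2, d(OQ,P)=67/2
step 2: merge (B,P) at d=19; branch lengths B→19/2, P→19/2; new cluster BP
  updated: d(BP,OQ)=36
step 3: merge (BP,OQ) at d=36; branch lengths BP→17/2, OQ→13; new cluster BOPQ
final tree: ((B:19/2,P:19/2):17/2,(O:5,Q:5):13)
total length: 101/2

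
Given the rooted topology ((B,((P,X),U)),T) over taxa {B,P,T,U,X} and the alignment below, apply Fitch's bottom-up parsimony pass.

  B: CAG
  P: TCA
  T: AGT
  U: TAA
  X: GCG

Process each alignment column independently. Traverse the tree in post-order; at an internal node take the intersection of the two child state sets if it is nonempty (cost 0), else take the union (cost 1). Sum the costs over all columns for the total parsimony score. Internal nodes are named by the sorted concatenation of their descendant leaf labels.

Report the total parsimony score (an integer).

8

site 0, node PX: P={T} ∪ X={G} → {G,T} (+1)
site 0, node PUX: PX={G,T} ∩ U={T} → {T} (+0)
site 0, node BPUX: B={C} ∪ PUX={T} → {C,T} (+1)
site 0, node BPTUX: BPUX={C,T} ∪ T={A} → {A,C,T} (+1)
site 1, node PX: P={C} ∩ X={C} → {C} (+0)
site 1, node PUX: PX={C} ∪ U={A} → {A,C} (+1)
site 1, node BPUX: B={A} ∩ PUX={A,C} → {A} (+0)
site 1, node BPTUX: BPUX={A} ∪ T={G} → {A,G} (+1)
site 2, node PX: P={A} ∪ X={G} → {A,G} (+1)
site 2, node PUX: PX={A,G} ∩ U={A} → {A} (+0)
site 2, node BPUX: B={G} ∪ PUX={A} → {A,G} (+1)
site 2, node BPTUX: BPUX={A,G} ∪ T={T} → {A,G,T} (+1)
per-site changes: [3, 2, 3]; total = 8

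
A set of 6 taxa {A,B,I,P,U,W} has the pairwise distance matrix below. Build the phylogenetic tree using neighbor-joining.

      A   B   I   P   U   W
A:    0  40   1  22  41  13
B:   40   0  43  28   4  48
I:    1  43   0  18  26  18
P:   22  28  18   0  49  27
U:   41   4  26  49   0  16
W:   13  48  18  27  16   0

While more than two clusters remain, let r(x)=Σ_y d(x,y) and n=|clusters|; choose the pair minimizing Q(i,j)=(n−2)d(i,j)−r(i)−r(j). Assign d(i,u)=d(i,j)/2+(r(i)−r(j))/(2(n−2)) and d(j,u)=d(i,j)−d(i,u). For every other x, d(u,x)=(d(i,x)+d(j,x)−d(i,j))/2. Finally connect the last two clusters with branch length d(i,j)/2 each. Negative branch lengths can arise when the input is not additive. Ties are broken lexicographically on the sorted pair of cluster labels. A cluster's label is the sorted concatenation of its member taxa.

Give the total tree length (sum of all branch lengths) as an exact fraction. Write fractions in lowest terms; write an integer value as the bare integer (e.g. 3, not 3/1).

step 1: merge (B,U) at d=4, Q=-283; branch lengths B→43/8, U→-11/8; new cluster BU
  updated: d(A,BU)=77/2, d(BU,I)=65/2, d(BU,P)=73/2, d(BU,W)=30
step 2: merge (A,I) at d=1, Q=-141; branch lengths A→4/3, I→-1/3; new cluster AI
  updated: d(AI,BU)=35, d(AI,P)=39/2, d(AI,W)=15
step 3: merge (AI,P) at d=39/2, Q=-227/2; branch lengths AI→51/8, P→105/8; new cluster AIP
  updated: d(AIP,BU)=26, d(AIP,W)=45/4
step 4: merge (AIP,BU) at d=26, Q=-269/4; branch lengths AIP→29/8, BU→179/8; new cluster ABIPU
  updated: d(ABIPU,W)=61/8
step 5: merge (ABIPU,W) at d=61/8; branch lengths ABIPU→61/16, W→61/16; new cluster ABIPUW
final tree: ((((A:4/3,I:-1/3):51/8,P:105/8):29/8,(B:43/8,U:-11/8):179/8):61/16,W:61/16)
total length: 465/8

465/8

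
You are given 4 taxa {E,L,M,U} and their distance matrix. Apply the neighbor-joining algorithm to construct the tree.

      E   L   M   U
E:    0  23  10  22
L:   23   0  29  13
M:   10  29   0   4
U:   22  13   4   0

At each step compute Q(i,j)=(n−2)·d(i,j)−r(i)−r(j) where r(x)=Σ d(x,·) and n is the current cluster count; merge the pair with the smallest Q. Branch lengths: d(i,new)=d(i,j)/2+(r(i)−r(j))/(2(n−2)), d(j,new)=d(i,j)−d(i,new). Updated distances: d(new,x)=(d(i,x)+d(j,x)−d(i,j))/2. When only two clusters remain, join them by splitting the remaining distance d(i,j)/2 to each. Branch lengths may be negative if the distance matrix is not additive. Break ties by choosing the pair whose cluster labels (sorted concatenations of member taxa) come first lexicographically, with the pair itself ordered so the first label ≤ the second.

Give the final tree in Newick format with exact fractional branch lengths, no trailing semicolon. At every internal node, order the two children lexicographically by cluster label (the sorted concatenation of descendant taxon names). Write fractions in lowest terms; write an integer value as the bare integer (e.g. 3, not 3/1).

iteration 1: select E,M (d=10, Q=-78); attach at lengths (8, 2); label the merged cluster EM
  updated: d(EM,L)=21, d(EM,U)=8
iteration 2: select EM,L (d=21, Q=-42); attach at lengths (8, 13); label the merged cluster ELM
  updated: d(ELM,U)=0
iteration 3: select ELM,U (d=0); attach at lengths (0, 0); label the merged cluster ELMU
final tree: (((E:8,M:2):8,L:13):0,U:0)
total length: 31

(((E:8,M:2):8,L:13):0,U:0)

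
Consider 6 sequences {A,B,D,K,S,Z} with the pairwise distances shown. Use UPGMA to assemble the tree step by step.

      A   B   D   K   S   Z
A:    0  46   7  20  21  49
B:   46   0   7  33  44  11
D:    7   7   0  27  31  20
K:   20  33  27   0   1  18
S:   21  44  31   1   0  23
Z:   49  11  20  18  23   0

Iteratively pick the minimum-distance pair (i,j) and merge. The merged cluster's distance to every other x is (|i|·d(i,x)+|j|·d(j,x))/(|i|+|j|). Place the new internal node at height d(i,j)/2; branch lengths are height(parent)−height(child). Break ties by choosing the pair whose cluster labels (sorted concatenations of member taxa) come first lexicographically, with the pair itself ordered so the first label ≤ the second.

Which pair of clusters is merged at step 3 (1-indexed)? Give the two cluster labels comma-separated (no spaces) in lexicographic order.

1. join K+S (d=1) ⇒ KS; edges |K|=1/2, |S|=1/2
  updated: d(A,KS)=41/2, d(B,KS)=77/2, d(D,KS)=29, d(KS,Z)=41/2
2. join A+D (d=7) ⇒ AD; edges |A|=7/2, |D|=7/2
  updated: d(AD,B)=53/2, d(AD,KS)=99/4, d(AD,Z)=69/2
3. join B+Z (d=11) ⇒ BZ; edges |B|=11/2, |Z|=11/2
  updated: d(AD,BZ)=61/2, d(BZ,KS)=59/2
4. join AD+KS (d=99/4) ⇒ ADKS; edges |AD|=71/8, |KS|=95/8
  updated: d(ADKS,BZ)=30
5. join ADKS+BZ (d=30) ⇒ ABDKSZ; edges |ADKS|=21/8, |BZ|=19/2
final tree: (((A:7/2,D:7/2):71/8,(K:1/2,S:1/2):95/8):21/8,(B:11/2,Z:11/2):19/2)
total length: 415/8

B,Z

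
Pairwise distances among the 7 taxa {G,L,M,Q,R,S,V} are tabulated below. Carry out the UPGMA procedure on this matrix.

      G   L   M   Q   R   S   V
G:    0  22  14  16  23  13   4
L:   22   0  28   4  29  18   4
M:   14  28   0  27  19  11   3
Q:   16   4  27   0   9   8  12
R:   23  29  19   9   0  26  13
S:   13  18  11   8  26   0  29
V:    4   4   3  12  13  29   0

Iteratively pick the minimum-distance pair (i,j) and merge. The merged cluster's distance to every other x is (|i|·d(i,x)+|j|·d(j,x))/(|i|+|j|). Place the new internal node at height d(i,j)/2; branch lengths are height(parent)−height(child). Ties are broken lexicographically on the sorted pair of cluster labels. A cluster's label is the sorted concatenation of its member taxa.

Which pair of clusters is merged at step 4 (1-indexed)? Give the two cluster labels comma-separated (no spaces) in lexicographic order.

LQ,S

1. join M+V (d=3) ⇒ MV; edges |M|=3/2, |V|=3/2
  updated: d(G,MV)=9, d(L,MV)=16, d(MV,Q)=39/2, d(MV,R)=16, d(MV,S)=20
2. join L+Q (d=4) ⇒ LQ; edges |L|=2, |Q|=2
  updated: d(G,LQ)=19, d(LQ,MV)=71/4, d(LQ,R)=19, d(LQ,S)=13
3. join G+MV (d=9) ⇒ GMV; edges |G|=9/2, |MV|=3
  updated: d(GMV,LQ)=109/6, d(GMV,R)=55/3, d(GMV,S)=53/3
4. join LQ+S (d=13) ⇒ LQS; edges |LQ|=9/2, |S|=13/2
  updated: d(GMV,LQS)=18, d(LQS,R)=64/3
5. join GMV+LQS (d=18) ⇒ GLMQSV; edges |GMV|=9/2, |LQS|=5/2
  updated: d(GLMQSV,R)=119/6
6. join GLMQSV+R (d=119/6) ⇒ GLMQRSV; edges |GLMQSV|=11/12, |R|=119/12
final tree: (((G:9/2,(M:3/2,V:3/2):3):9/2,((L:2,Q:2):9/2,S:13/2):5/2):11/12,R:119/12)
total length: 130/3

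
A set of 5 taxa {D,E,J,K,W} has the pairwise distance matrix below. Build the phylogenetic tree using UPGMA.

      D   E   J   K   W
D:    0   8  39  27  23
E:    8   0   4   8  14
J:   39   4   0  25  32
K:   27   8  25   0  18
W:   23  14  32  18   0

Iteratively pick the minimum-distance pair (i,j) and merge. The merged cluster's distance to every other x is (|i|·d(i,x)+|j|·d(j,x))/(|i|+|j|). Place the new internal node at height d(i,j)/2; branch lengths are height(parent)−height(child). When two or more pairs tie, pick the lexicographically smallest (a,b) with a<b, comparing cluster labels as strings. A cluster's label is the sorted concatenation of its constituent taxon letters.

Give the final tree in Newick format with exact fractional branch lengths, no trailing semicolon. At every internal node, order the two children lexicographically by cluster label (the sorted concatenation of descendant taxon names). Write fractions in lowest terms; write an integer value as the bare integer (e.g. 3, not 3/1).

(D:97/8,(((E:2,J:2):25/4,K:33/4):29/12,W:32/3):35/24)

iteration 1: select E,J (d=4); attach at lengths (2, 2); label the merged cluster EJ
  updated: d(D,EJ)=47/2, d(EJ,K)=33/2, d(EJ,W)=23
iteration 2: select EJ,K (d=33/2); attach at lengths (25/4, 33/4); label the merged cluster EJK
  updated: d(D,EJK)=74/3, d(EJK,W)=64/3
iteration 3: select EJK,W (d=64/3); attach at lengths (29/12, 32/3); label the merged cluster EJKW
  updated: d(D,EJKW)=97/4
iteration 4: select D,EJKW (d=97/4); attach at lengths (97/8, 35/24); label the merged cluster DEJKW
final tree: (D:97/8,(((E:2,J:2):25/4,K:33/4):29/12,W:32/3):35/24)
total length: 271/6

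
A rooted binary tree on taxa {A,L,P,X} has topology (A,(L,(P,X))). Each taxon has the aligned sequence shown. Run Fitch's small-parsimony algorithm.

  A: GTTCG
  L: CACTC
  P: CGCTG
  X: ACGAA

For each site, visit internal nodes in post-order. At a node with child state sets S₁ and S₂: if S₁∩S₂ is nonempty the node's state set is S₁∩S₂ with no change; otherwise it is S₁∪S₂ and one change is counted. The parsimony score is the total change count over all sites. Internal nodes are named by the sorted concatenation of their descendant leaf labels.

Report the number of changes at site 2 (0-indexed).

2

site 0, node PX: P={C} ∪ X={A} → {A,C} (+1)
site 0, node LPX: L={C} ∩ PX={A,C} → {C} (+0)
site 0, node ALPX: A={G} ∪ LPX={C} → {C,G} (+1)
site 1, node PX: P={G} ∪ X={C} → {C,G} (+1)
site 1, node LPX: L={A} ∪ PX={C,G} → {A,C,G} (+1)
site 1, node ALPX: A={T} ∪ LPX={A,C,G} → {A,C,G,T} (+1)
site 2, node PX: P={C} ∪ X={G} → {C,G} (+1)
site 2, node LPX: L={C} ∩ PX={C,G} → {C} (+0)
site 2, node ALPX: A={T} ∪ LPX={C} → {C,T} (+1)
site 3, node PX: P={T} ∪ X={A} → {A,T} (+1)
site 3, node LPX: L={T} ∩ PX={A,T} → {T} (+0)
site 3, node ALPX: A={C} ∪ LPX={T} → {C,T} (+1)
site 4, node PX: P={G} ∪ X={A} → {A,G} (+1)
site 4, node LPX: L={C} ∪ PX={A,G} → {A,C,G} (+1)
site 4, node ALPX: A={G} ∩ LPX={A,C,G} → {G} (+0)
per-site changes: [2, 3, 2, 2, 2]; total = 11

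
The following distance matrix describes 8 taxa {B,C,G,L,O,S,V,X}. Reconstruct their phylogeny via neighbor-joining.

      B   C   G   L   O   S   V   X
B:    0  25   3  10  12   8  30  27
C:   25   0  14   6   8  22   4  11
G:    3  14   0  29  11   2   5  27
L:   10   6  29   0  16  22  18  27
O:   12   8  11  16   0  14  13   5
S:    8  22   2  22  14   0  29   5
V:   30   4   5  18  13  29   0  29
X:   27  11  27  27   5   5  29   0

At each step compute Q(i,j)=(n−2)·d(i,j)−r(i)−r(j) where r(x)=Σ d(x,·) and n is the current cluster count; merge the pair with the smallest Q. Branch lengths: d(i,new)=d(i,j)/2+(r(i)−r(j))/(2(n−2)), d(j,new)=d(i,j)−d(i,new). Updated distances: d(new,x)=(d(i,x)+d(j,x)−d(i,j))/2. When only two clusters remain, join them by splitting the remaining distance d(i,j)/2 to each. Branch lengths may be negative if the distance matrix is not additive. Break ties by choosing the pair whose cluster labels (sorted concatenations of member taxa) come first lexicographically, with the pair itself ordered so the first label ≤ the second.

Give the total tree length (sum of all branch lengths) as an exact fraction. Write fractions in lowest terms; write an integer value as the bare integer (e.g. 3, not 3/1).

1355/32

step 1: merge (S,X) at d=5, Q=-203; branch lengths S→1/12, X→59/12; new cluster SX
  updated: d(B,SX)=15, d(C,SX)=14, d(G,SX)=12, d(L,SX)=22, d(O,SX)=7, d(SX,V)=53/2
step 2: merge (B,G) at d=3, Q=-154; branch lengths B→18/5, G→-3/5; new cluster BG
  updated: d(BG,C)=18, d(BG,L)=18, d(BG,O)=10, d(BG,SX)=12, d(BG,V)=16
step 3: merge (C,V) at d=4, Q=-223/2; branch lengths C→-23/16, V→87/16; new cluster CV
  updated: d(BG,CV)=15, d(CV,L)=10, d(CV,O)=17/2, d(CV,SX)=73/4
step 4: merge (CV,L) at d=10, Q=-351/4; branch lengths CV→21/8, L→59/8; new cluster CLV
  updated: d(BG,CLV)=23/2, d(CLV,O)=29/4, d(CLV,SX)=121/8
step 5: merge (BG,CLV) at d=23/2, Q=-355/8; branch lengths BG→181/32, CLV→187/32; new cluster BCGLV
  updated: d(BCGLV,O)=23/8, d(BCGLV,SX)=125/16
step 6: merge (BCGLV,O) at d=23/8, Q=-283/16; branch lengths BCGLV→59/32, O→33/32; new cluster BCGLOV
  updated: d(BCGLOV,SX)=191/32
step 7: merge (BCGLOV,SX) at d=191/32; branch lengths BCGLOV→191/64, SX→191/64; new cluster BCGLOSVX
final tree: ((((B:18/5,G:-3/5):181/32,((C:-23/16,V:87/16):21/8,L:59/8):187/32):59/32,O:33/32):191/64,(S:1/12,X:59/12):191/64)
total length: 1355/32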